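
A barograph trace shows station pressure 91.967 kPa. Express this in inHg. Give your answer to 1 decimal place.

1 kPa = 0.2953 inHg, so 91.967 × 0.2953 = 27.2 inHg.

27.2 inHg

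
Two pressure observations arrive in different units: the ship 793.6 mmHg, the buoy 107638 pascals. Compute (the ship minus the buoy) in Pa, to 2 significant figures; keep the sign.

the ship: 793.6 mmHg = 105804.65 Pa.
Difference: 105804.65 − 107638.00 = -1800 Pa.

-1800 Pa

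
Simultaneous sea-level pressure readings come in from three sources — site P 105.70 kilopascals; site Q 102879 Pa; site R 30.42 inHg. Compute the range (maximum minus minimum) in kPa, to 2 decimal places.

2.82 kPa

site Q: 102879 Pa = 102.8790 kPa.
site R: 30.42 inHg = 103.0140 kPa.
Spread: 105.7000 − 102.8790 = 2.82 kPa.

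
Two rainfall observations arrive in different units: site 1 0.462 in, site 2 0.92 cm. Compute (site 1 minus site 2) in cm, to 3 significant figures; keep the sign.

site 1: 0.462 in = 1.17348 cm.
Difference: 1.17348 − 0.92000 = 0.253 cm.

0.253 cm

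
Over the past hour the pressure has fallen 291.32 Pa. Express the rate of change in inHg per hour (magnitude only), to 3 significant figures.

0.0860 inHg per hour

291.32 Pa / 1 h × 0.0002953 inHg/Pa = 0.0860 inHg/h.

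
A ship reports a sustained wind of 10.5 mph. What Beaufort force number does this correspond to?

Beaufort force 3

10.5 mph = 4.7 m/s, which is Beaufort 3 (gentle breeze, 3.4–5.4 m/s).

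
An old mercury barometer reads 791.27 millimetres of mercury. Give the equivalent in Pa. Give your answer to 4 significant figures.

105500 Pa

1 mmHg = 133.322 Pa, so 791.27 × 133.322 = 105500 Pa.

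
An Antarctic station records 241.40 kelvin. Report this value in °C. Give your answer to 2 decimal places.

-31.75 °C

°C = 241.40 − 273.15 = -31.75 °C.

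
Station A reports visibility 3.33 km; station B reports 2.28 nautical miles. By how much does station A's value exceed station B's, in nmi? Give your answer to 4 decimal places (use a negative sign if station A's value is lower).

-0.4819 nmi

station A: 3.33 km = 1.798056 nmi.
Difference: 1.798056 − 2.280000 = -0.4819 nmi.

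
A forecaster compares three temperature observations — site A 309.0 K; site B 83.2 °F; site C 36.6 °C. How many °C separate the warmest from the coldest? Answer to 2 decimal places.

8.16 °C

site A: 309.0 K = 35.850 °C.
site B: 83.2 °F = 28.444 °C.
Spread: 36.600 − 28.444 = 8.156 °C.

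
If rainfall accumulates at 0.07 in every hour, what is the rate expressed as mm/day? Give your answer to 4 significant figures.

0.07 in/hour × 25.4 mm/in × 24 hour/day = 42.67 mm/day.

42.67 mm/day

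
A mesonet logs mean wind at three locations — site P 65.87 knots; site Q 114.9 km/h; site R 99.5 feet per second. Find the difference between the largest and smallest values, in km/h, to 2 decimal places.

12.81 km/h

site P: 65.87 kt = 121.9912 km/h.
site R: 99.5 ft/s = 109.1794 km/h.
Spread: 121.9912 − 109.1794 = 12.81 km/h.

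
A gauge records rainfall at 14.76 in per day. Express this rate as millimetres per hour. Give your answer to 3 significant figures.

14.76 in/day × 25.4 mm/in × 0.0416667 day/hour = 15.6 mm/hour.

15.6 mm/hour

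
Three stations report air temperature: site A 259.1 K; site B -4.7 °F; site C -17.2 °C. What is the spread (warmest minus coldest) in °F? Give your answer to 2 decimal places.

site A: 259.1 K = -14.050 °C.
site B: -4.7 °F = -20.389 °C.
Spread: (-14.050) − (-20.389) = 6.339 °C = 11.41 °F.

11.41 °F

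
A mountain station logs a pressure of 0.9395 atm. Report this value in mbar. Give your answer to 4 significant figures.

951.9 mb

1 atm = 1013.25 mb, so 0.9395 × 1013.25 = 951.9 mb.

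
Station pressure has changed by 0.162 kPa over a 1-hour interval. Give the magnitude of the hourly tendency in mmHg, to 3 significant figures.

0.162 kPa / 1 h × 7.50062 mmHg/kPa = 1.22 mmHg/h.

1.22 mmHg per hour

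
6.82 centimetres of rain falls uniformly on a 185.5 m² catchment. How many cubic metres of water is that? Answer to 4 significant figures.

12.65 cubic metres

Depth: 6.82 cm × 10 = 68.2 mm.
1 mm over 1 m² is 1 L, so volume = 68.2 × 185.5 = 12651.1 L = 12.65 m³.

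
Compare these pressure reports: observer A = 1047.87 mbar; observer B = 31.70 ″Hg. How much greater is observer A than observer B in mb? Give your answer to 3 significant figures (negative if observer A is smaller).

observer B: 31.70 inHg = 1073.485 mb.
Difference: 1047.870 − 1073.485 = -25.6 mb.

-25.6 mb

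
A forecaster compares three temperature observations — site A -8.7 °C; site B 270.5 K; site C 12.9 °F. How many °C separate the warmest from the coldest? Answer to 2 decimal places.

site B: 270.5 K = -2.650 °C.
site C: 12.9 °F = -10.611 °C.
Spread: (-2.650) − (-10.611) = 7.961 °C.

7.96 °C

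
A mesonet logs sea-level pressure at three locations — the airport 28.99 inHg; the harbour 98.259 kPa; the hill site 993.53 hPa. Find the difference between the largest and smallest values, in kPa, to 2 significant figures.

the airport: 28.99 inHg = 98.171 kPa.
the hill site: 993.53 hPa = 99.353 kPa.
Spread: 99.353 − 98.171 = 1.2 kPa.

1.2 kPa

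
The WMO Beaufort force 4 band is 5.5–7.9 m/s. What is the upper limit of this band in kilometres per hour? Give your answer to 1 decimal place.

28.4 km/h

5.5–7.9 m/s × 3.6 = 19.8–28.4 km/h.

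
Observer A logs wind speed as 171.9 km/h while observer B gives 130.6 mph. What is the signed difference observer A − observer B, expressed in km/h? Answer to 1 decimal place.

-38.3 km/h

observer B: 130.6 mph = 210.180 km/h.
Difference: 171.900 − 210.180 = -38.3 km/h.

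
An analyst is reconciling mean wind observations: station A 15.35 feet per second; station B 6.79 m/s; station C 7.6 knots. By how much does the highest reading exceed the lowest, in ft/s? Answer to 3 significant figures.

9.45 ft/s

station B: 6.79 m/s = 22.2769 ft/s.
station C: 7.6 kt = 12.8274 ft/s.
Spread: 22.2769 − 12.8274 = 9.45 ft/s.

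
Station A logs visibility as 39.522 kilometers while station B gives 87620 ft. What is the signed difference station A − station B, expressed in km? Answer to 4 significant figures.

12.82 km

station B: 87620 ft = 26.7066 km.
Difference: 39.5220 − 26.7066 = 12.82 km.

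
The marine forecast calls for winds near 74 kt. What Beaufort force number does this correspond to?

74 kt lies in the Beaufort 12 band (hurricane force, ≥64 kt).

Beaufort force 12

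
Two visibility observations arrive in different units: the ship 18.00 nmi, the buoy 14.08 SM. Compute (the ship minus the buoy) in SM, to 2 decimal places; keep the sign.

6.63 SM

the ship: 18.00 nmi = 20.7140 SM.
Difference: 20.7140 − 14.0800 = 6.63 SM.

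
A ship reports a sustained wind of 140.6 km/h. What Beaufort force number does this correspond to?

Beaufort force 12

140.6 km/h = 39.1 m/s, which is Beaufort 12 (hurricane force, ≥32.7 m/s).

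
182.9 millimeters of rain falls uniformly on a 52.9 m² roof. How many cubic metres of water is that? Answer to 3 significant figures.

1 mm over 1 m² is 1 L, so volume = 182.9 × 52.9 = 9675.41 L = 9.68 m³.

9.68 cubic metres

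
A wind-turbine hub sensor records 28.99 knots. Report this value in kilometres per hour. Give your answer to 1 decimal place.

1 kt = 1.852 km/h, so 28.99 × 1.852 = 53.7 km/h.

53.7 km/h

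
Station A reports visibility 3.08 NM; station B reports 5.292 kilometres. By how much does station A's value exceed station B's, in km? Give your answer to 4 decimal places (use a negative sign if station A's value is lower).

station A: 3.08 nmi = 5.704160 km.
Difference: 5.704160 − 5.292000 = 0.4122 km.

0.4122 km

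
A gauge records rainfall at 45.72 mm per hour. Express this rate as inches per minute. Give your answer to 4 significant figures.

45.72 mm/hour × 0.0393701 in/mm × 0.0166667 hour/minute = 0.03000 in/minute.

0.03000 in/minute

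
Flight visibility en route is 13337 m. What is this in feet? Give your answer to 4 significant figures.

43760 ft

1 m = 3.28084 ft, so 13337 × 3.28084 = 43760 ft.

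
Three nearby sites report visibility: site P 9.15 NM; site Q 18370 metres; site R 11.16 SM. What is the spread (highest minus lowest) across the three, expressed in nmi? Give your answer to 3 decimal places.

site Q: 18370 m = 9.91901 nmi.
site R: 11.16 SM = 9.69777 nmi.
Spread: 9.91901 − 9.15000 = 0.769 nmi.

0.769 nmi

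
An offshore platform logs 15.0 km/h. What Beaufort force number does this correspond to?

Beaufort force 3

15.0 km/h = 4.2 m/s, which is Beaufort 3 (gentle breeze, 3.4–5.4 m/s).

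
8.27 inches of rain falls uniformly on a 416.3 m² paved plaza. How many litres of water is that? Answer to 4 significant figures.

Depth: 8.27 in × 25.4 = 210.058 mm.
1 mm over 1 m² is 1 L, so volume = 210.058 × 416.3 = 87447.145 L ≈ 87450 L.

87450 litres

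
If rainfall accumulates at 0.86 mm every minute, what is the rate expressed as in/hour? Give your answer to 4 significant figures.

2.031 in/hour

0.86 mm/minute × 0.0393701 in/mm × 60 minute/hour = 2.031 in/hour.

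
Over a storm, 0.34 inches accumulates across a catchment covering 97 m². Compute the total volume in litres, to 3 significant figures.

838 litres

Depth: 0.34 in × 25.4 = 8.636 mm.
1 mm over 1 m² is 1 L, so volume = 8.636 × 97 = 837.692 L ≈ 838 L.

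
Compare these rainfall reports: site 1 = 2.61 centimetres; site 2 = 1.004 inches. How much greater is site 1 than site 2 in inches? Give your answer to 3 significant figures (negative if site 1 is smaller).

0.0236 in

site 1: 2.61 cm = 1.027559 in.
Difference: 1.027559 − 1.004000 = 0.0236 in.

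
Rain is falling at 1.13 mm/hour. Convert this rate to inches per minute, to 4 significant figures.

0.0007415 in/minute

1.13 mm/hour × 0.0393701 in/mm × 0.0166667 hour/minute = 0.0007415 in/minute.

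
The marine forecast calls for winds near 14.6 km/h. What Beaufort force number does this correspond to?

Beaufort force 3

14.6 km/h = 4.1 m/s, which is Beaufort 3 (gentle breeze, 3.4–5.4 m/s).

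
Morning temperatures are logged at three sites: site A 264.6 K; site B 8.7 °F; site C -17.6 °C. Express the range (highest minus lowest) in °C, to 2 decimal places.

9.05 °C

site A: 264.6 K = -8.550 °C.
site B: 8.7 °F = -12.944 °C.
Spread: (-8.550) − (-17.600) = 9.050 °C.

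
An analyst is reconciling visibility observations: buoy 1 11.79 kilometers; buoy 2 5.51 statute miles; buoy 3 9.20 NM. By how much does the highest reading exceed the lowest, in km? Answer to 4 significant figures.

8.171 km

buoy 2: 5.51 SM = 8.86749 km.
buoy 3: 9.20 nmi = 17.03840 km.
Spread: 17.03840 − 8.86749 = 8.171 km.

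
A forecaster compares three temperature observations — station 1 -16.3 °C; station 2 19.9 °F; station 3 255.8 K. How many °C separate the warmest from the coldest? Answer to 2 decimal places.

10.63 °C

station 2: 19.9 °F = -6.722 °C.
station 3: 255.8 K = -17.350 °C.
Spread: (-6.722) − (-17.350) = 10.628 °C.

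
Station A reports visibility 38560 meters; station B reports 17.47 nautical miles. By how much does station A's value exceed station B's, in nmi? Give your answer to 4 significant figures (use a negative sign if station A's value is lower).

station A: 38560 m = 20.82073 nmi.
Difference: 20.82073 − 17.47000 = 3.351 nmi.

3.351 nmi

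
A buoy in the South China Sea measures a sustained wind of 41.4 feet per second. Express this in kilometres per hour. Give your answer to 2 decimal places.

45.43 km/h

1 ft/s = 1.09728 km/h, so 41.4 × 1.09728 = 45.43 km/h.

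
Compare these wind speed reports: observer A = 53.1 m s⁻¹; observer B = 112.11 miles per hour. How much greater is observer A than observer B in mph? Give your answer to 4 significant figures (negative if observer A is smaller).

6.671 mph

observer A: 53.1 m/s = 118.78132 mph.
Difference: 118.78132 − 112.11000 = 6.671 mph.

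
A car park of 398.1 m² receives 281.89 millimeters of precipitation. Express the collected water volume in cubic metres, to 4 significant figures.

1 mm over 1 m² is 1 L, so volume = 281.89 × 398.1 = 112220.41 L = 112.2 m³.

112.2 cubic metres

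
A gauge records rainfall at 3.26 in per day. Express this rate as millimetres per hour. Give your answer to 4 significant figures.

3.450 mm/hour

3.26 in/day × 25.4 mm/in × 0.0416667 day/hour = 3.450 mm/hour.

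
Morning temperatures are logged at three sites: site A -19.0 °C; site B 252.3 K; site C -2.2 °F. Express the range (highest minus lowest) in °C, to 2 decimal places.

1.85 °C

site B: 252.3 K = -20.850 °C.
site C: -2.2 °F = -19.000 °C.
Spread: (-19.000) − (-20.850) = 1.850 °C.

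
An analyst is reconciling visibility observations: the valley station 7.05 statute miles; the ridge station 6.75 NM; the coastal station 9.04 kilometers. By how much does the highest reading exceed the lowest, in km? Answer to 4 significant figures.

3.461 km

the valley station: 7.05 SM = 11.34588 km.
the ridge station: 6.75 nmi = 12.50100 km.
Spread: 12.50100 − 9.04000 = 3.461 km.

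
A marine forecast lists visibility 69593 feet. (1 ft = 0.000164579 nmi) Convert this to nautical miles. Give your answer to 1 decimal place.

11.5 nmi

1 ft = 0.000164579 nmi, so 69593 × 0.000164579 = 11.5 nmi.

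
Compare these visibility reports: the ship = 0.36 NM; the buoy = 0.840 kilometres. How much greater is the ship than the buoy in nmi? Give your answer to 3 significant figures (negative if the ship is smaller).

-0.0936 nmi

the buoy: 0.840 km = 0.453564 nmi.
Difference: 0.360000 − 0.453564 = -0.0936 nmi.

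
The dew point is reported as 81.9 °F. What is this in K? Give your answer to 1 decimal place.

First to °C: 27.72 °C.
Then to K: 300.9 K.

300.9 K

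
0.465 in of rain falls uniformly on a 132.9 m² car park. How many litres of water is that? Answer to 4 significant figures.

Depth: 0.465 in × 25.4 = 11.811 mm.
1 mm over 1 m² is 1 L, so volume = 11.811 × 132.9 = 1569.6819 L ≈ 1570 L.

1570 litres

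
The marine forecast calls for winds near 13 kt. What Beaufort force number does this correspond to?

13 kt lies in the Beaufort 4 band (moderate breeze, 11–16 kt).

Beaufort force 4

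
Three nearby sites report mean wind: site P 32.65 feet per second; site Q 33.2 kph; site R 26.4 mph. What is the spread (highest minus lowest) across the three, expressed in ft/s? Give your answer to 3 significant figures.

site Q: 33.2 km/h = 30.2566 ft/s.
site R: 26.4 mph = 38.7200 ft/s.
Spread: 38.7200 − 30.2566 = 8.46 ft/s.

8.46 ft/s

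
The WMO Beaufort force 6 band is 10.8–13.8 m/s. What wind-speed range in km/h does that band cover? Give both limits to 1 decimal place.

38.9 to 49.7 km/h

10.8–13.8 m/s × 3.6 = 38.9–49.7 km/h.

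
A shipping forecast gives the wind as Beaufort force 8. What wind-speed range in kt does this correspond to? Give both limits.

34 to 40 kt

Beaufort 8 (gale) spans 34–40 knots.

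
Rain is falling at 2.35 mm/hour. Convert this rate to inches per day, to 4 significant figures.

2.220 in/day

2.35 mm/hour × 0.0393701 in/mm × 24 hour/day = 2.220 in/day.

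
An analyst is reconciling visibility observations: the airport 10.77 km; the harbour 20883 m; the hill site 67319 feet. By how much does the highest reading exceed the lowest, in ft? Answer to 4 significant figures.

the airport: 10.77 km = 35334.65 ft.
the harbour: 20883 m = 68513.78 ft.
Spread: 68513.78 − 35334.65 = 33180 ft.

33180 ft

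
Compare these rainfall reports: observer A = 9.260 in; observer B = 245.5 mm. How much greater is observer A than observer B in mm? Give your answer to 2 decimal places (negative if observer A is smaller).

-10.30 mm

observer A: 9.260 in = 235.2040 mm.
Difference: 235.2040 − 245.5000 = -10.30 mm.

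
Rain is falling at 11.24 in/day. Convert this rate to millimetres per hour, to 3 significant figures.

11.24 in/day × 25.4 mm/in × 0.0416667 day/hour = 11.9 mm/hour.

11.9 mm/hour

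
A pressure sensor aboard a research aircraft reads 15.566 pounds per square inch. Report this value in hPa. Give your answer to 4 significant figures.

1 psi = 68.9476 hPa, so 15.566 × 68.9476 = 1073 hPa.

1073 hPa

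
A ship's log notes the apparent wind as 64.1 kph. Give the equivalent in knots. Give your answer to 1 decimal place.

1 km/h = 0.539957 kt, so 64.1 × 0.539957 = 34.6 kt.

34.6 kt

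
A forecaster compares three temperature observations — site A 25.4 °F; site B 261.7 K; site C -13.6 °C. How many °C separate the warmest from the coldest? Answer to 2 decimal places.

site A: 25.4 °F = -3.667 °C.
site B: 261.7 K = -11.450 °C.
Spread: (-3.667) − (-13.600) = 9.933 °C.

9.93 °C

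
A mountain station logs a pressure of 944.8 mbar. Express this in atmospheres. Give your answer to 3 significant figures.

0.932 atm

1 mb = 0.000986923 atm, so 944.8 × 0.000986923 = 0.932 atm.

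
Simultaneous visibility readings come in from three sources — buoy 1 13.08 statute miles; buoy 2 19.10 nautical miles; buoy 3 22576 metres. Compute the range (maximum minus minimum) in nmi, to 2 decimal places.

7.73 nmi

buoy 1: 13.08 SM = 11.3662 nmi.
buoy 3: 22576 m = 12.1901 nmi.
Spread: 19.1000 − 11.3662 = 7.73 nmi.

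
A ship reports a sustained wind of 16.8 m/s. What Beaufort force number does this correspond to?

16.8 m/s lies in the Beaufort 7 band (near gale, 13.9–17.1 m/s).

Beaufort force 7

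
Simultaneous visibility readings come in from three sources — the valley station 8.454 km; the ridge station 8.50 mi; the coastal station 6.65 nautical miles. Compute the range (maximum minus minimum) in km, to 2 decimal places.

5.23 km

the ridge station: 8.50 SM = 13.6794 km.
the coastal station: 6.65 nmi = 12.3158 km.
Spread: 13.6794 − 8.4540 = 5.23 km.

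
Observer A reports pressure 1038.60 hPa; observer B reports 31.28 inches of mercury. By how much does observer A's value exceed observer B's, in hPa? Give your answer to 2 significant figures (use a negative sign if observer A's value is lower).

-21 hPa

observer B: 31.28 inHg = 1059.26 hPa.
Difference: 1038.60 − 1059.26 = -21 hPa.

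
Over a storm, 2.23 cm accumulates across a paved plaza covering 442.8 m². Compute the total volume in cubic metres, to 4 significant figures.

Depth: 2.23 cm × 10 = 22.3 mm.
1 mm over 1 m² is 1 L, so volume = 22.3 × 442.8 = 9874.44 L = 9.874 m³.

9.874 cubic metres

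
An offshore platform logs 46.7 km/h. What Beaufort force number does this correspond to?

46.7 km/h = 13.0 m/s, which is Beaufort 6 (strong breeze, 10.8–13.8 m/s).

Beaufort force 6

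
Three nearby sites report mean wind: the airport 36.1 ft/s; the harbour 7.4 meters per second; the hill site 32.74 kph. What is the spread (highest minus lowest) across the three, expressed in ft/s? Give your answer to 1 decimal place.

the harbour: 7.4 m/s = 24.278 ft/s.
the hill site: 32.74 km/h = 29.837 ft/s.
Spread: 36.100 − 24.278 = 11.8 ft/s.

11.8 ft/s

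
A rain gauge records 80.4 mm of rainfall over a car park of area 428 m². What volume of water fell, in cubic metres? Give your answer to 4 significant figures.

34.41 cubic metres

1 mm over 1 m² is 1 L, so volume = 80.4 × 428 = 34411.2 L = 34.41 m³.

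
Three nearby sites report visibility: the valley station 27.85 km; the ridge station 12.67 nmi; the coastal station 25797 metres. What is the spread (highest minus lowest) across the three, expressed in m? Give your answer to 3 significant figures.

4390 m

the valley station: 27.85 km = 27850.00 m.
the ridge station: 12.67 nmi = 23464.84 m.
Spread: 27850.00 − 23464.84 = 4390 m.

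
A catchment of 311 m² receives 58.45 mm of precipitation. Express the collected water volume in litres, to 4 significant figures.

1 mm over 1 m² is 1 L, so volume = 58.45 × 311 = 18177.95 L ≈ 18180 L.

18180 litres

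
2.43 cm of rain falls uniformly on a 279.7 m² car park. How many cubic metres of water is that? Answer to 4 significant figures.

Depth: 2.43 cm × 10 = 24.3 mm.
1 mm over 1 m² is 1 L, so volume = 24.3 × 279.7 = 6796.71 L = 6.797 m³.

6.797 cubic metres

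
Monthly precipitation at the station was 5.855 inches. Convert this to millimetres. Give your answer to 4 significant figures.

1 in = 25.4 mm, so 5.855 × 25.4 = 148.7 mm.

148.7 mm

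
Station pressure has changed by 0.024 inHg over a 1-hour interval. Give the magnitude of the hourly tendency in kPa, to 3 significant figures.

0.0813 kPa per hour

0.024 inHg / 1 h × 3.38639 kPa/inHg = 0.0813 kPa/h.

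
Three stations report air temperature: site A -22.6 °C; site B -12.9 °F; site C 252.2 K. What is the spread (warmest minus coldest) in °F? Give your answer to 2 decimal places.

7.19 °F

site B: -12.9 °F = -24.944 °C.
site C: 252.2 K = -20.950 °C.
Spread: (-20.950) − (-24.944) = 3.994 °C = 7.19 °F.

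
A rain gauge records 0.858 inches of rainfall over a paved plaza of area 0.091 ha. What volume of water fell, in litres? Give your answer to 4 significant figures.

19830 litres

Depth: 0.858 in × 25.4 = 21.7932 mm.
Area: 0.091 ha = 910 m².
1 mm over 1 m² is 1 L, so volume = 21.7932 × 910 = 19831.812 L ≈ 19830 L.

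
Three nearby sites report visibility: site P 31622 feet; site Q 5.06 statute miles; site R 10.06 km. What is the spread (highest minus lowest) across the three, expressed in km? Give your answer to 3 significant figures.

1.92 km

site P: 31622 ft = 9.6384 km.
site Q: 5.06 SM = 8.1433 km.
Spread: 10.0600 − 8.1433 = 1.92 km.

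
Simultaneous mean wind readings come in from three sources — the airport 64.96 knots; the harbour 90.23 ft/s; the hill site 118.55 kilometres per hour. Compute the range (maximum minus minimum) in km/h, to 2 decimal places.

the airport: 64.96 kt = 120.3059 km/h.
the harbour: 90.23 ft/s = 99.0076 km/h.
Spread: 120.3059 − 99.0076 = 21.30 km/h.

21.30 km/h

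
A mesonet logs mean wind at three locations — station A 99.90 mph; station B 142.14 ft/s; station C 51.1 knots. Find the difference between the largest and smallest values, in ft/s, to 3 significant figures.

station A: 99.90 mph = 146.520 ft/s.
station C: 51.1 kt = 86.247 ft/s.
Spread: 146.520 − 86.247 = 60.3 ft/s.

60.3 ft/s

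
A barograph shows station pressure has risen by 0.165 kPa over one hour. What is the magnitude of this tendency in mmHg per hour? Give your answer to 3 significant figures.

1.24 mmHg per hour

0.165 kPa / 1 h × 7.50062 mmHg/kPa = 1.24 mmHg/h.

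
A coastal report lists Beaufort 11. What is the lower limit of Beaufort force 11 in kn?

Beaufort 11 (violent storm) spans 56–63 knots.

56 kt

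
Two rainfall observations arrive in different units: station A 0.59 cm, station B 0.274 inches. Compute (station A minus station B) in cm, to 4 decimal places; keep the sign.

station B: 0.274 in = 0.695960 cm.
Difference: 0.590000 − 0.695960 = -0.1060 cm.

-0.1060 cm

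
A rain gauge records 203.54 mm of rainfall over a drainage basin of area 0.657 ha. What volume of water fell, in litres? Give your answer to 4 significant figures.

Area: 0.657 ha = 6570 m².
1 mm over 1 m² is 1 L, so volume = 203.54 × 6570 = 1337257.8 L ≈ 1337000 L.

1337000 litres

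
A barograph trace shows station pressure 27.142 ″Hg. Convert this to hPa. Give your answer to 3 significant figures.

1 inHg = 33.8639 hPa, so 27.142 × 33.8639 = 919 hPa.

919 hPa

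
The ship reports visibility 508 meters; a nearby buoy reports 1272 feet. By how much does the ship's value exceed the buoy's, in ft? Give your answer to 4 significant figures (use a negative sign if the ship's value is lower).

394.7 ft

the ship: 508 m = 1666.667 ft.
Difference: 1666.667 − 1272.000 = 394.7 ft.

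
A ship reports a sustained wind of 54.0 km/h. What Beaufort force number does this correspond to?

Beaufort force 7

54.0 km/h = 15.0 m/s, which is Beaufort 7 (near gale, 13.9–17.1 m/s).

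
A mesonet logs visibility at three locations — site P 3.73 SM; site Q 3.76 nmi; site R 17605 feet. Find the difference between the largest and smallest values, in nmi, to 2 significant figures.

site P: 3.73 SM = 3.2413 nmi.
site R: 17605 ft = 2.8974 nmi.
Spread: 3.7600 − 2.8974 = 0.86 nmi.

0.86 nmi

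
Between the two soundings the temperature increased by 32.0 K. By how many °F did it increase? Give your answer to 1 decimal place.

A change of 1 °C equals a change of 1.8 °F: Δ°F = 32.0 × 1.8 = 57.6 °F.

57.6 °F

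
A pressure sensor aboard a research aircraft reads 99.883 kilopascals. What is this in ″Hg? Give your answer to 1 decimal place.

29.5 inHg

1 kPa = 0.2953 inHg, so 99.883 × 0.2953 = 29.5 inHg.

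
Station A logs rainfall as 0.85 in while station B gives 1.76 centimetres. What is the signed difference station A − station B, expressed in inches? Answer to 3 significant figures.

0.157 in

station B: 1.76 cm = 0.69291 in.
Difference: 0.85000 − 0.69291 = 0.157 in.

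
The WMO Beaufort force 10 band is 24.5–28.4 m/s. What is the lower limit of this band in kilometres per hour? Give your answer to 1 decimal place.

24.5–28.4 m/s × 3.6 = 88.2–102.2 km/h.

88.2 km/h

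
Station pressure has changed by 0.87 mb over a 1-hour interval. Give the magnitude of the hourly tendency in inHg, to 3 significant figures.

0.0257 inHg per hour

0.87 mb / 1 h × 0.02953 inHg/mb = 0.0257 inHg/h.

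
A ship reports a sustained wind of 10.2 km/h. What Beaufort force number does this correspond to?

10.2 km/h = 2.8 m/s, which is Beaufort 2 (light breeze, 1.6–3.3 m/s).

Beaufort force 2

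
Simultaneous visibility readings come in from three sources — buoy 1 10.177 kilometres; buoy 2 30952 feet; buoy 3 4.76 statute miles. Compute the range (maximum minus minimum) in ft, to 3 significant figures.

buoy 1: 10.177 km = 33389.11 ft.
buoy 3: 4.76 SM = 25132.80 ft.
Spread: 33389.11 − 25132.80 = 8260 ft.

8260 ft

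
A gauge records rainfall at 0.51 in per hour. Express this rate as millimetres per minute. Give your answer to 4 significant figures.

0.51 in/hour × 25.4 mm/in × 0.0166667 hour/minute = 0.2159 mm/minute.

0.2159 mm/minute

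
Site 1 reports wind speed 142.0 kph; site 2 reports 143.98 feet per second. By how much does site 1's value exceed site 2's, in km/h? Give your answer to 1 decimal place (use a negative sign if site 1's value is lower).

site 2: 143.98 ft/s = 157.986 km/h.
Difference: 142.000 − 157.986 = -16.0 km/h.

-16.0 km/h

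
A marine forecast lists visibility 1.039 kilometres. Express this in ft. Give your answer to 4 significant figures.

3409 ft

1 km = 3280.84 ft, so 1.039 × 3280.84 = 3409 ft.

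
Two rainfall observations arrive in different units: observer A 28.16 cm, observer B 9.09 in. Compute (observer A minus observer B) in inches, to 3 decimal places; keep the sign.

1.997 in

observer A: 28.16 cm = 11.08661 in.
Difference: 11.08661 − 9.09000 = 1.997 in.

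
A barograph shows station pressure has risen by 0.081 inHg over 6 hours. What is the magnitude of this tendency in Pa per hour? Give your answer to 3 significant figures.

0.081 inHg / 6 h × 3386.39 Pa/inHg = 45.7 Pa/h.

45.7 Pa per hour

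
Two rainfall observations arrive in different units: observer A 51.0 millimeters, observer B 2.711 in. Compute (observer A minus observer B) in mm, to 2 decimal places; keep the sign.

-17.86 mm

observer B: 2.711 in = 68.8594 mm.
Difference: 51.0000 − 68.8594 = -17.86 mm.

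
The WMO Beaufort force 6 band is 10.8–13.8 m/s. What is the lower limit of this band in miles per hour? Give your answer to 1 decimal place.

10.8–13.8 m/s × 2.237 = 24.2–30.9 mph.

24.2 mph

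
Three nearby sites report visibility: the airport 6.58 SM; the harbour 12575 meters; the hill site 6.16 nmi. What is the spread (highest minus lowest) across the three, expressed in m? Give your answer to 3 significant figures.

the airport: 6.58 SM = 10589.48 m.
the hill site: 6.16 nmi = 11408.32 m.
Spread: 12575.00 − 10589.48 = 1990 m.

1990 m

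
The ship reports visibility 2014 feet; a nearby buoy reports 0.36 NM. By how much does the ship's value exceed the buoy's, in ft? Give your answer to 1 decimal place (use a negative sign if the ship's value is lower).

the buoy: 0.36 nmi = 2187.402 ft.
Difference: 2014.000 − 2187.402 = -173.4 ft.

-173.4 ft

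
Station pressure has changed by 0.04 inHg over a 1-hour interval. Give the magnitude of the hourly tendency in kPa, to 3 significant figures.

0.135 kPa per hour

0.04 inHg / 1 h × 3.38639 kPa/inHg = 0.135 kPa/h.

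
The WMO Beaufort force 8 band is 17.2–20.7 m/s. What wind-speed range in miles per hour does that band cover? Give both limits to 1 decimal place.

17.2–20.7 m/s × 2.237 = 38.5–46.3 mph.

38.5 to 46.3 mph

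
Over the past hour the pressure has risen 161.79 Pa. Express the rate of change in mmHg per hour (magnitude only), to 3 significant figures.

1.21 mmHg per hour

161.79 Pa / 1 h × 0.00750062 mmHg/Pa = 1.21 mmHg/h.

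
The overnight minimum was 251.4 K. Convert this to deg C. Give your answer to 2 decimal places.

°C = 251.4 − 273.15 = -21.75 °C.

-21.75 °C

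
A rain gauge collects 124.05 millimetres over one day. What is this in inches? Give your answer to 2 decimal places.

1 mm = 0.0393701 in, so 124.05 × 0.0393701 = 4.88 in.

4.88 in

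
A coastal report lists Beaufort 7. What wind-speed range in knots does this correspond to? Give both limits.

Beaufort 7 (near gale) spans 28–33 knots.

28 to 33 kt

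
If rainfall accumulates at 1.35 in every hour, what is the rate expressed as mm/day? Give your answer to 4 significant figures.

823.0 mm/day

1.35 in/hour × 25.4 mm/in × 24 hour/day = 823.0 mm/day.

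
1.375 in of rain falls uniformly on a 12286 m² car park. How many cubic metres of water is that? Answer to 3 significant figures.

Depth: 1.375 in × 25.4 = 34.925 mm.
1 mm over 1 m² is 1 L, so volume = 34.925 × 12286 = 429088.55 L = 429 m³.

429 cubic metres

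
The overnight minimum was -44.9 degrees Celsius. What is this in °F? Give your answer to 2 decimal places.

-48.82 °F

°F = °C × 9/5 + 32 = -44.9 × 1.8 + 32 = -48.82 °F.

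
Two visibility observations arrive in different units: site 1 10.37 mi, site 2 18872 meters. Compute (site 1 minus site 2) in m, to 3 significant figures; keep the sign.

site 1: 10.37 SM = 16688.90 m.
Difference: 16688.90 − 18872.00 = -2180 m.

-2180 m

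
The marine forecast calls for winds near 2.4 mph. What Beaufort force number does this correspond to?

Beaufort force 1

2.4 mph = 1.1 m/s, which is Beaufort 1 (light air, 0.3–1.5 m/s).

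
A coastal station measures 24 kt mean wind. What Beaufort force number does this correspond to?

Beaufort force 6

24 kt lies in the Beaufort 6 band (strong breeze, 22–27 kt).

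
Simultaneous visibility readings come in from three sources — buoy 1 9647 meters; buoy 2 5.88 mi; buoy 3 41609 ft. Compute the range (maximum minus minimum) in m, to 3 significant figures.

buoy 2: 5.88 SM = 9462.94 m.
buoy 3: 41609 ft = 12682.42 m.
Spread: 12682.42 − 9462.94 = 3220 m.

3220 m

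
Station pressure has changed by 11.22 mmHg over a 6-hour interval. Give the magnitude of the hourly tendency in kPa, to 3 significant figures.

11.22 mmHg / 6 h × 0.133322 kPa/mmHg = 0.249 kPa/h.

0.249 kPa per hour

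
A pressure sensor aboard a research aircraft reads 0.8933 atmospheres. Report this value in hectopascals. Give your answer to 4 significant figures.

905.1 hPa

1 atm = 1013.25 hPa, so 0.8933 × 1013.25 = 905.1 hPa.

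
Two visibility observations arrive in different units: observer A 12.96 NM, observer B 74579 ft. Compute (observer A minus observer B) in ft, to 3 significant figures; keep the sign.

4170 ft

observer A: 12.96 nmi = 78746.46 ft.
Difference: 78746.46 − 74579.00 = 4170 ft.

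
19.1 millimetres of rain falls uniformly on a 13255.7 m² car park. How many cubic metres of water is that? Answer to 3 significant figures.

1 mm over 1 m² is 1 L, so volume = 19.1 × 13255.7 = 253183.87 L = 253 m³.

253 cubic metres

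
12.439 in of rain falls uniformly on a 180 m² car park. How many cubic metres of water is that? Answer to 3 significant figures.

Depth: 12.439 in × 25.4 = 315.9506 mm.
1 mm over 1 m² is 1 L, so volume = 315.9506 × 180 = 56871.108 L = 56.9 m³.

56.9 cubic metres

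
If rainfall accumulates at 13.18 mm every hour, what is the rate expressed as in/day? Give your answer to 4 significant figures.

12.45 in/day

13.18 mm/hour × 0.0393701 in/mm × 24 hour/day = 12.45 in/day.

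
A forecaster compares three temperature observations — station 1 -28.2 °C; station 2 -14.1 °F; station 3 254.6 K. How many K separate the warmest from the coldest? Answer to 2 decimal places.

9.65 K

station 2: -14.1 °F = -25.611 °C.
station 3: 254.6 K = -18.550 °C.
Spread: (-18.550) − (-28.200) = 9.650 °C.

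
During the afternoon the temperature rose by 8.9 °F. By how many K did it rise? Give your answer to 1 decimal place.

Converting a difference, only the 9/5 scale factor applies: ΔK = 8.9 × 0.5556 = 4.9 K.

4.9 K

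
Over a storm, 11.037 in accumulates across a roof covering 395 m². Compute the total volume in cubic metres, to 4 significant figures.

Depth: 11.037 in × 25.4 = 280.3398 mm.
1 mm over 1 m² is 1 L, so volume = 280.3398 × 395 = 110734.22 L = 110.7 m³.

110.7 cubic metres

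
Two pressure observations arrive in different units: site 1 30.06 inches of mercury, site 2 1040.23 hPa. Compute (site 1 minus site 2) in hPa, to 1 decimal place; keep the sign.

site 1: 30.06 inHg = 1017.949 hPa.
Difference: 1017.949 − 1040.230 = -22.3 hPa.

-22.3 hPa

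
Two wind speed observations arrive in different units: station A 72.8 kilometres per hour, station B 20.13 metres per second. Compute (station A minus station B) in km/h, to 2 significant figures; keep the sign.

0.33 km/h

station B: 20.13 m/s = 72.4680 km/h.
Difference: 72.8000 − 72.4680 = 0.33 km/h.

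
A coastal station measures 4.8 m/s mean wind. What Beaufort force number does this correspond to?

4.8 m/s lies in the Beaufort 3 band (gentle breeze, 3.4–5.4 m/s).

Beaufort force 3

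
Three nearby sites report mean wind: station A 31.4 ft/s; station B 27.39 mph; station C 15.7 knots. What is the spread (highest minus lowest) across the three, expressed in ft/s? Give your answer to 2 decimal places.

station B: 27.39 mph = 40.1720 ft/s.
station C: 15.7 kt = 26.4986 ft/s.
Spread: 40.1720 − 26.4986 = 13.67 ft/s.

13.67 ft/s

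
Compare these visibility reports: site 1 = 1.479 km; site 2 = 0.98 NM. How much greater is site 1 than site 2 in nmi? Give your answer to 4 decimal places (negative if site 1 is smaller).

site 1: 1.479 km = 0.798596 nmi.
Difference: 0.798596 − 0.980000 = -0.1814 nmi.

-0.1814 nmi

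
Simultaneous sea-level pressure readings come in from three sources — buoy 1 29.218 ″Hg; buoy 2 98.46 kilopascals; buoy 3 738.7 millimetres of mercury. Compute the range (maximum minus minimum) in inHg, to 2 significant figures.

0.14 inHg

buoy 2: 98.46 kPa = 29.0752 inHg.
buoy 3: 738.7 mmHg = 29.0827 inHg.
Spread: 29.2180 − 29.0752 = 0.14 inHg.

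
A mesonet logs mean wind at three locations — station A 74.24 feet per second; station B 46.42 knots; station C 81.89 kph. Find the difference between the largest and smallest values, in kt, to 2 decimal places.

station A: 74.24 ft/s = 43.9860 kt.
station C: 81.89 km/h = 44.2171 kt.
Spread: 46.4200 − 43.9860 = 2.43 kt.

2.43 kt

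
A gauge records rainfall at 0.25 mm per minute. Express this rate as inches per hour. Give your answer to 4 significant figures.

0.25 mm/minute × 0.0393701 in/mm × 60 minute/hour = 0.5906 in/hour.

0.5906 in/hour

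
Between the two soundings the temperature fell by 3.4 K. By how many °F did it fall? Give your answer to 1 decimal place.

A change of 1 °C equals a change of 1.8 °F: Δ°F = 3.4 × 1.8 = 6.1 °F.

6.1 °F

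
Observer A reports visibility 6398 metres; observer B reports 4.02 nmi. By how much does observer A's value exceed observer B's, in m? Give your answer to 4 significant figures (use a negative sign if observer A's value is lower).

-1047 m

observer B: 4.02 nmi = 7445.04 m.
Difference: 6398.00 − 7445.04 = -1047 m.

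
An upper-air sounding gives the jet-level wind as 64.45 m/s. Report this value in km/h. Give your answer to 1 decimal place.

232.0 km/h

1 m/s = 3.6 km/h, so 64.45 × 3.6 = 232.0 km/h.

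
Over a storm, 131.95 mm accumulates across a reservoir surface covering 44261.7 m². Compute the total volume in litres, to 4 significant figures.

5840000 litres

1 mm over 1 m² is 1 L, so volume = 131.95 × 44261.7 = 5840331.3 L ≈ 5840000 L.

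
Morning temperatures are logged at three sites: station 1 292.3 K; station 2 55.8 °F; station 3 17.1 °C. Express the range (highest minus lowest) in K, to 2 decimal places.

5.93 K

station 1: 292.3 K = 19.150 °C.
station 2: 55.8 °F = 13.222 °C.
Spread: 19.150 − 13.222 = 5.928 °C.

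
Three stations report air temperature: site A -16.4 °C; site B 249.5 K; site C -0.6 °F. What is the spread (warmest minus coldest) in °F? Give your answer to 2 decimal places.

13.05 °F

site B: 249.5 K = -23.650 °C.
site C: -0.6 °F = -18.111 °C.
Spread: (-16.400) − (-23.650) = 7.250 °C = 13.05 °F.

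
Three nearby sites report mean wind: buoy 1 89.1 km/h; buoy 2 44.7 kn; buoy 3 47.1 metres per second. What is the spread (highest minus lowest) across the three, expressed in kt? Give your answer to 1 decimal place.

buoy 1: 89.1 km/h = 48.110 kt.
buoy 3: 47.1 m/s = 91.555 kt.
Spread: 91.555 − 44.700 = 46.9 kt.

46.9 kt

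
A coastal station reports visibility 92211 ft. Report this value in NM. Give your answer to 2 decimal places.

15.18 nmi

1 ft = 0.000164579 nmi, so 92211 × 0.000164579 = 15.18 nmi.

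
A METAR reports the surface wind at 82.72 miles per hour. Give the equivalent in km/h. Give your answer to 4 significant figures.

133.1 km/h

1 mph = 1.60934 km/h, so 82.72 × 1.60934 = 133.1 km/h.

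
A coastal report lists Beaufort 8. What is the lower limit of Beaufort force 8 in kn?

Beaufort 8 (gale) spans 34–40 knots.

34 kt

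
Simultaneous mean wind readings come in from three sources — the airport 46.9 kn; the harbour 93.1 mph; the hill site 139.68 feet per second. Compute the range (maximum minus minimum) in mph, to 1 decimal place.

the airport: 46.9 kt = 53.972 mph.
the hill site: 139.68 ft/s = 95.236 mph.
Spread: 95.236 − 53.972 = 41.3 mph.

41.3 mph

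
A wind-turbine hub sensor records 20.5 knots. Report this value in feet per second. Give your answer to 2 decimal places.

34.60 ft/s

1 kt = 1.68781 ft/s, so 20.5 × 1.68781 = 34.60 ft/s.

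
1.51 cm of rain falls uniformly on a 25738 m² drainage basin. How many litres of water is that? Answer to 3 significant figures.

Depth: 1.51 cm × 10 = 15.1 mm.
1 mm over 1 m² is 1 L, so volume = 15.1 × 25738 = 388643.8 L ≈ 389000 L.

389000 litres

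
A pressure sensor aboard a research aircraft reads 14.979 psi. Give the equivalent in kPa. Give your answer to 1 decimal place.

103.3 kPa

1 psi = 6.89476 kPa, so 14.979 × 6.89476 = 103.3 kPa.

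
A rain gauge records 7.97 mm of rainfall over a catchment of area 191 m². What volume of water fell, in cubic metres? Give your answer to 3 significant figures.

1 mm over 1 m² is 1 L, so volume = 7.97 × 191 = 1522.27 L = 1.52 m³.

1.52 cubic metres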